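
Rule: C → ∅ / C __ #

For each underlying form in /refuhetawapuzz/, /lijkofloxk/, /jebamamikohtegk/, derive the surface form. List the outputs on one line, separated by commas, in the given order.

refuhetawapuz, lijkoflox, jebamamikohteg

/refuhetawapuzz/: /z/ is the second consonant of a word-final cluster /zz/, so it deletes. → [refuhetawapuz].
/lijkofloxk/: /k/ is the second consonant of a word-final cluster /xk/, so it deletes. → [lijkoflox].
/jebamamikohtegk/: /k/ is the second consonant of a word-final cluster /gk/, so it deletes. → [jebamamikohteg].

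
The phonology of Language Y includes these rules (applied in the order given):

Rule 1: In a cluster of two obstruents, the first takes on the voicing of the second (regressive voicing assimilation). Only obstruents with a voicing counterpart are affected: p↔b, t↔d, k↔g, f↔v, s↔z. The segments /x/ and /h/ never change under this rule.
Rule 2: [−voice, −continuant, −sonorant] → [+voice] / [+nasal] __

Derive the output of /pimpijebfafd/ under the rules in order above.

pimbijepfavd

Rule 1 (regressive voicing assimilation): /b/ precedes the voiceless obstruent /f/, so it devoices to [p] by assimilation. /f/ precedes the voiced obstruent /d/, so it voices to [v] by assimilation. /pimpijebfafd/ → pimpijepfavd.
Rule 2 (post-nasal voicing): /p/ is a voiceless stop immediately after the nasal /m/, so it voices to [b]. /pimpijepfavd/ → pimbijepfavd.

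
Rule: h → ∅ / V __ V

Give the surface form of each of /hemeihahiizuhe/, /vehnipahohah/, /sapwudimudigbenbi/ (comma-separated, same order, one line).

hemeiaiizue, vehnipaoah, sapwudimudigbenbi

/hemeihahiizuhe/: /h/ occurs between vowels /i/ and /a/, so it deletes. /h/ occurs between vowels /a/ and /i/, so it deletes. /h/ occurs between vowels /u/ and /e/, so it deletes. → [hemeiaiizue].
/vehnipahohah/: /h/ occurs between vowels /a/ and /o/, so it deletes. /h/ occurs between vowels /o/ and /a/, so it deletes. → [vehnipaoah].
/sapwudimudigbenbi/: the rule's environment is not met; surfaces unchanged as [sapwudimudigbenbi].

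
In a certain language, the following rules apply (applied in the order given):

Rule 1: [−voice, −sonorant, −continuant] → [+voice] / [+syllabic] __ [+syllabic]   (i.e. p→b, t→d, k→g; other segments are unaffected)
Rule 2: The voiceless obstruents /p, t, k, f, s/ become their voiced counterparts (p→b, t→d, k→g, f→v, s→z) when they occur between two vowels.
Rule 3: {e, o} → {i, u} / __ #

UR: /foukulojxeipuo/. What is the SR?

Rule 1 (intervocalic voicing): /k/ is a voiceless stop between vowels /u/ and /u/, so it voices to [g]. /p/ is a voiceless stop between vowels /i/ and /u/, so it voices to [b]. /foukulojxeipuo/ → fougulojxeibuo.
Rule 2 (intervocalic voicing): no segment meets the environment; /fougulojxeibuo/ is unchanged.
Rule 3 (final vowel raising): /o/ is a mid vowel in word-final position, so it raises to [u]. /fougulojxeibuo/ → fougulojxeibuu.

fougulojxeibuu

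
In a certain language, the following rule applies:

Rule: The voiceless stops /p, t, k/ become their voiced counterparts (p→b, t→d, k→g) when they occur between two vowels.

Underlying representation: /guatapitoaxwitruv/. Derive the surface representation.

Scanning /guatapitoaxwitruv/: /t/ is a voiceless stop between vowels /a/ and /a/, so it voices to [d]; /p/ is a voiceless stop between vowels /a/ and /i/, so it voices to [b]; /t/ is a voiceless stop between vowels /i/ and /o/, so it voices to [d]; /t/ at position 14 is not in the conditioning environment.
Result: [guadabidoaxwitruv].

guadabidoaxwitruv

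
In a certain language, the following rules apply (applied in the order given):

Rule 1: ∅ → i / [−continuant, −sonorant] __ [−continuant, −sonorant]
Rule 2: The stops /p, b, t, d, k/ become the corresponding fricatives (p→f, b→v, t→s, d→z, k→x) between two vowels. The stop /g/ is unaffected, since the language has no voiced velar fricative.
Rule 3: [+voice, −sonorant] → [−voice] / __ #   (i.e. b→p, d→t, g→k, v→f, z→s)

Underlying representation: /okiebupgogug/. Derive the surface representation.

Rule 1 (stop-cluster i-epenthesis): /p/ and /g/ form a stop–stop cluster, so [i] is inserted between them. /okiebupgogug/ → okiebupigogug.
Rule 2 (intervocalic spirantization): /k/ is a stop between vowels /o/ and /i/, so it spirantizes to the fricative [x]. /b/ is a stop between vowels /e/ and /u/, so it spirantizes to the fricative [v]. /p/ is a stop between vowels /u/ and /i/, so it spirantizes to the fricative [f]. /okiebupigogug/ → oxievufigogug.
Rule 3 (final devoicing): /g/ is a voiced obstruent in word-final position, so it devoices to [k]. /oxievufigogug/ → oxievufigoguk.

oxievufigoguk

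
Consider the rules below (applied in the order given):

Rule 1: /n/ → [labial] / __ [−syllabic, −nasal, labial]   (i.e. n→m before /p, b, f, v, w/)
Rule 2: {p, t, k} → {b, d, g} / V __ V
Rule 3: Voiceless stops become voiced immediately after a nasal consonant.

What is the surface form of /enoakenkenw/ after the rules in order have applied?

Rule 1 (nasal place assimilation): /n/ precedes the labial consonant /w/, so it assimilates in place to [m]. /enoakenkenw/ → enoakenkemw.
Rule 2 (intervocalic voicing): /k/ is a voiceless stop between vowels /a/ and /e/, so it voices to [g]. /enoakenkemw/ → enoagenkemw.
Rule 3 (post-nasal voicing): /k/ is a voiceless stop immediately after the nasal /n/, so it voices to [g]. /enoagenkemw/ → enoagengemw.

enoagengemw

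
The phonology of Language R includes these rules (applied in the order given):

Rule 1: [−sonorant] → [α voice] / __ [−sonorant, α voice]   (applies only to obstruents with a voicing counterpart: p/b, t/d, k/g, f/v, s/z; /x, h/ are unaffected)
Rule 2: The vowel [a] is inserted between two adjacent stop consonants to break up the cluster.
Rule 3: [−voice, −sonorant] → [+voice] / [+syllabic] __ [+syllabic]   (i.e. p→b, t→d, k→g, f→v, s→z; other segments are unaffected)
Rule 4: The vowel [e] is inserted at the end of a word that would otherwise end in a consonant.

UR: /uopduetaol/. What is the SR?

uobaduedaole

Rule 1 (regressive voicing assimilation): /p/ precedes the voiced obstruent /d/, so it voices to [b] by assimilation. /uopduetaol/ → uobduetaol.
Rule 2 (stop-cluster a-epenthesis): /b/ and /d/ form a stop–stop cluster, so [a] is inserted between them. /uobduetaol/ → uobaduetaol.
Rule 3 (intervocalic voicing): /t/ is a voiceless obstruent between vowels /e/ and /a/, so it voices to [d]. /uobaduetaol/ → uobaduedaol.
Rule 4 (final e-epenthesis): the form ends in the consonant /l/, so [e] is inserted word-finally. /uobaduedaol/ → uobaduedaole.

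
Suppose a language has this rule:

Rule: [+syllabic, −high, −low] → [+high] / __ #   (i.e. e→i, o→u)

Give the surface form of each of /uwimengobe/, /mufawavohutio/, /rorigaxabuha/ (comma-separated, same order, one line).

/uwimengobe/: /e/ is a mid vowel in word-final position, so it raises to [i]. → [uwimengobi].
/mufawavohutio/: /o/ is a mid vowel in word-final position, so it raises to [u]. → [mufawavohutiu].
/rorigaxabuha/: the rule's environment is not met; surfaces unchanged as [rorigaxabuha].

uwimengobi, mufawavohutiu, rorigaxabuha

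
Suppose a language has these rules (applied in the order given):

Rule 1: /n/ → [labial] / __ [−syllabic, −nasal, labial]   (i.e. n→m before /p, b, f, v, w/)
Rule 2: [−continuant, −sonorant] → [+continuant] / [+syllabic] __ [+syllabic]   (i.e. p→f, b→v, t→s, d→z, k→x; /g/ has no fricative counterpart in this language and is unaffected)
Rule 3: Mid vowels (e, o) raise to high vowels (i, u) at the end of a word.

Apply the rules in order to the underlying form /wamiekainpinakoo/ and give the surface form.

wamiexaimpinaxou

Rule 1 (nasal place assimilation): /n/ precedes the labial consonant /p/, so it assimilates in place to [m]. /wamiekainpinakoo/ → wamiekaimpinakoo.
Rule 2 (intervocalic spirantization): /k/ is a stop between vowels /e/ and /a/, so it spirantizes to the fricative [x]. /k/ is a stop between vowels /a/ and /o/, so it spirantizes to the fricative [x]. /wamiekaimpinakoo/ → wamiexaimpinaxoo.
Rule 3 (final vowel raising): /o/ is a mid vowel in word-final position, so it raises to [u]. /wamiexaimpinaxoo/ → wamiexaimpinaxou.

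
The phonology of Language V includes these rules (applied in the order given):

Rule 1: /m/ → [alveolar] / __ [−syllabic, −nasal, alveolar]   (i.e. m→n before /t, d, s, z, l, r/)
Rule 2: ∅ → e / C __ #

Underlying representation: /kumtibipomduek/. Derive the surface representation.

kuntibipondueke

Rule 1 (nasal place assimilation): /m/ precedes the alveolar consonant /t/, so it assimilates in place to [n]. /m/ precedes the alveolar consonant /d/, so it assimilates in place to [n]. /kumtibipomduek/ → kuntibiponduek.
Rule 2 (final e-epenthesis): the form ends in the consonant /k/, so [e] is inserted word-finally. /kuntibiponduek/ → kuntibipondueke.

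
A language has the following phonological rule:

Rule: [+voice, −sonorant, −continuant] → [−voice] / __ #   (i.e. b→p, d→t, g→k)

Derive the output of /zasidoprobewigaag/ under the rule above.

zasidoprobewigaak

Scanning /zasidoprobewigaag/: /d/ at position 5 is not in the conditioning environment; /b/ at position 10 is not in the conditioning environment; /g/ at position 14 is not in the conditioning environment; /g/ is a voiced stop in word-final position, so it devoices to [k].
Result: [zasidoprobewigaak].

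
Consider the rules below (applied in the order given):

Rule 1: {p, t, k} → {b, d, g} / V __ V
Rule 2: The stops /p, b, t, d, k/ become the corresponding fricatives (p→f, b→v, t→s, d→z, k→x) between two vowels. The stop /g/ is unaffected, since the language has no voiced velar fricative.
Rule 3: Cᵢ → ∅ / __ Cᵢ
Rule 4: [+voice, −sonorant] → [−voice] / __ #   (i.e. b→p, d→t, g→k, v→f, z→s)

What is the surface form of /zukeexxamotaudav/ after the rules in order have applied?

zugeexamozauzaf

Rule 1 (intervocalic voicing): /k/ is a voiceless stop between vowels /u/ and /e/, so it voices to [g]. /t/ is a voiceless stop between vowels /o/ and /a/, so it voices to [d]. /zukeexxamotaudav/ → zugeexxamodaudav.
Rule 2 (intervocalic spirantization): /d/ is a stop between vowels /o/ and /a/, so it spirantizes to the fricative [z]. /d/ is a stop between vowels /u/ and /a/, so it spirantizes to the fricative [z]. /zugeexxamodaudav/ → zugeexxamozauzav.
Rule 3 (degemination): /xx/ is a geminate; the first /x/ deletes. /zugeexxamozauzav/ → zugeexamozauzav.
Rule 4 (final devoicing): /v/ is a voiced obstruent in word-final position, so it devoices to [f]. /zugeexamozauzav/ → zugeexamozauzaf.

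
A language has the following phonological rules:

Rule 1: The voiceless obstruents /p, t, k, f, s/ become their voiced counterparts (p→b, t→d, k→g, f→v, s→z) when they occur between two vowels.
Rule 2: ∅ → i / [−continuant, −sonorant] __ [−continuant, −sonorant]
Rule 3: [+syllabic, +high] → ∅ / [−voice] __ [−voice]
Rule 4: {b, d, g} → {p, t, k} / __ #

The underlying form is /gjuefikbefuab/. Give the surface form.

gjuevikibevuap

Rule 1 (intervocalic voicing): /f/ is a voiceless obstruent between vowels /e/ and /i/, so it voices to [v]. /f/ is a voiceless obstruent between vowels /e/ and /u/, so it voices to [v]. /gjuefikbefuab/ → gjuevikbevuab.
Rule 2 (stop-cluster i-epenthesis): /k/ and /b/ form a stop–stop cluster, so [i] is inserted between them. /gjuevikbevuab/ → gjuevikibevuab.
Rule 3 (high vowel syncope): no segment meets the environment; /gjuevikibevuab/ is unchanged.
Rule 4 (final devoicing): /b/ is a voiced stop in word-final position, so it devoices to [p]. /gjuevikibevuab/ → gjuevikibevuap.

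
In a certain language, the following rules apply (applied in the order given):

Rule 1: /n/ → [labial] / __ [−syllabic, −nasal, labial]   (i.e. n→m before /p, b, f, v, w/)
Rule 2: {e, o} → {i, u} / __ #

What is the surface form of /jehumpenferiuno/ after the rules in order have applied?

Rule 1 (nasal place assimilation): /n/ precedes the labial consonant /f/, so it assimilates in place to [m]. /jehumpenferiuno/ → jehumpemferiuno.
Rule 2 (final vowel raising): /o/ is a mid vowel in word-final position, so it raises to [u]. /jehumpemferiuno/ → jehumpemferiunu.

jehumpemferiunu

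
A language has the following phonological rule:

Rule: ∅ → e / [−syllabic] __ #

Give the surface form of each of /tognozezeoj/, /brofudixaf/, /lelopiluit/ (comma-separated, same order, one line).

tognozezeoje, brofudixafe, lelopiluite

/tognozezeoj/: the form ends in the consonant /j/, so [e] is inserted word-finally. → [tognozezeoje].
/brofudixaf/: the form ends in the consonant /f/, so [e] is inserted word-finally. → [brofudixafe].
/lelopiluit/: the form ends in the consonant /t/, so [e] is inserted word-finally. → [lelopiluite].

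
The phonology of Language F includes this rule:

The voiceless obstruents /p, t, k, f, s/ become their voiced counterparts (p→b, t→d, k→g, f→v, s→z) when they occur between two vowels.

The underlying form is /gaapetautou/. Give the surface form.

/p/ is a voiceless obstruent between vowels /a/ and /e/, so it voices to [b].
/t/ is a voiceless obstruent between vowels /e/ and /a/, so it voices to [d].
/t/ is a voiceless obstruent between vowels /u/ and /o/, so it voices to [d].
Surface form: [gaabedaudou].

gaabedaudou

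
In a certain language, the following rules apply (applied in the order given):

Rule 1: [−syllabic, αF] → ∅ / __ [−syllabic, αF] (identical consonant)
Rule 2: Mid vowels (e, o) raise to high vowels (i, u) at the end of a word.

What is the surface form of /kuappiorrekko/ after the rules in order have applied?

Rule 1 (degemination): /pp/ is a geminate; the first /p/ deletes. /rr/ is a geminate; the first /r/ deletes. /kk/ is a geminate; the first /k/ deletes. /kuappiorrekko/ → kuapioreko.
Rule 2 (final vowel raising): /o/ is a mid vowel in word-final position, so it raises to [u]. /kuapioreko/ → kuapioreku.

kuapioreku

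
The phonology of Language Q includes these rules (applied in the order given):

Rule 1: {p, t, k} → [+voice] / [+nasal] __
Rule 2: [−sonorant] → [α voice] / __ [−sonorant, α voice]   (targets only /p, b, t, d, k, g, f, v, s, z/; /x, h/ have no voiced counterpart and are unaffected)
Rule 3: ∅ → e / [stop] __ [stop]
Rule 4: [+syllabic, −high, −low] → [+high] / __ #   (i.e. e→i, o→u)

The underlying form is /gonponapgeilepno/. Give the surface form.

gonbonabegeilepnu

Rule 1 (post-nasal voicing): /p/ is a voiceless stop immediately after the nasal /n/, so it voices to [b]. /gonponapgeilepno/ → gonbonapgeilepno.
Rule 2 (regressive voicing assimilation): /p/ precedes the voiced obstruent /g/, so it voices to [b] by assimilation. /gonbonapgeilepno/ → gonbonabgeilepno.
Rule 3 (stop-cluster e-epenthesis): /b/ and /g/ form a stop–stop cluster, so [e] is inserted between them. /gonbonabgeilepno/ → gonbonabegeilepno.
Rule 4 (final vowel raising): /o/ is a mid vowel in word-final position, so it raises to [u]. /gonbonabegeilepno/ → gonbonabegeilepnu.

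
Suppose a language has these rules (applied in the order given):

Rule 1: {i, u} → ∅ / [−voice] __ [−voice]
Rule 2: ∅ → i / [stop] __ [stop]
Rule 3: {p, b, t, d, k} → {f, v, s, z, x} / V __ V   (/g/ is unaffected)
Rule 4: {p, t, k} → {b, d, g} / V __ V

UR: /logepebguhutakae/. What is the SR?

Rule 1 (high vowel syncope): /u/ is a high vowel flanked by voiceless consonants /h/ and /t/, so it deletes. /logepebguhutakae/ → logepebguhtakae.
Rule 2 (stop-cluster i-epenthesis): /b/ and /g/ form a stop–stop cluster, so [i] is inserted between them. /logepebguhtakae/ → logepebiguhtakae.
Rule 3 (intervocalic spirantization): /p/ is a stop between vowels /e/ and /e/, so it spirantizes to the fricative [f]. /b/ is a stop between vowels /e/ and /i/, so it spirantizes to the fricative [v]. /k/ is a stop between vowels /a/ and /a/, so it spirantizes to the fricative [x]. /logepebiguhtakae/ → logefeviguhtaxae.
Rule 4 (intervocalic voicing): no segment meets the environment; /logefeviguhtaxae/ is unchanged.

logefeviguhtaxae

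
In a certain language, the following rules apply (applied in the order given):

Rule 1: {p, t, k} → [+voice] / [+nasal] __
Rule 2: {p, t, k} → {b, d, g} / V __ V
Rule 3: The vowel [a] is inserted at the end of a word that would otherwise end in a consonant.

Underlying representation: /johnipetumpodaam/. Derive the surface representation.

johnibedumbodaama

Rule 1 (post-nasal voicing): /p/ is a voiceless stop immediately after the nasal /m/, so it voices to [b]. /johnipetumpodaam/ → johnipetumbodaam.
Rule 2 (intervocalic voicing): /p/ is a voiceless stop between vowels /i/ and /e/, so it voices to [b]. /t/ is a voiceless stop between vowels /e/ and /u/, so it voices to [d]. /johnipetumbodaam/ → johnibedumbodaam.
Rule 3 (final a-epenthesis): the form ends in the consonant /m/, so [a] is inserted word-finally. /johnibedumbodaam/ → johnibedumbodaama.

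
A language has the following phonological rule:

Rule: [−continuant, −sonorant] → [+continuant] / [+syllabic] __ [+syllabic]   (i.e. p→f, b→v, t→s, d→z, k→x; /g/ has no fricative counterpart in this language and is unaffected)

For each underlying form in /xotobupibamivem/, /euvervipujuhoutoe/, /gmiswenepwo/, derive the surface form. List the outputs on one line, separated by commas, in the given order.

xosovufivamivem, euvervifujuhousoe, gmiswenepwo

/xotobupibamivem/: /t/ is a stop between vowels /o/ and /o/, so it spirantizes to the fricative [s]. /b/ is a stop between vowels /o/ and /u/, so it spirantizes to the fricative [v]. /p/ is a stop between vowels /u/ and /i/, so it spirantizes to the fricative [f]. /b/ is a stop between vowels /i/ and /a/, so it spirantizes to the fricative [v]. → [xosovufivamivem].
/euvervipujuhoutoe/: /p/ is a stop between vowels /i/ and /u/, so it spirantizes to the fricative [f]. /t/ is a stop between vowels /u/ and /o/, so it spirantizes to the fricative [s]. → [euvervifujuhousoe].
/gmiswenepwo/: the rule's environment is not met; surfaces unchanged as [gmiswenepwo].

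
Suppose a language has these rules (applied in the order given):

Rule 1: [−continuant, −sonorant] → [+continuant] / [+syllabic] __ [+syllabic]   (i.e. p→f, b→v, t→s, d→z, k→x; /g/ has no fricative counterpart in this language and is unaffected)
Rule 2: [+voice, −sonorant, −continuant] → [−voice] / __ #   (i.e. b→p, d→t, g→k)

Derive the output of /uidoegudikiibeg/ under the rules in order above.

uizoeguzixiivek

Rule 1 (intervocalic spirantization): /d/ is a stop between vowels /i/ and /o/, so it spirantizes to the fricative [z]. /d/ is a stop between vowels /u/ and /i/, so it spirantizes to the fricative [z]. /k/ is a stop between vowels /i/ and /i/, so it spirantizes to the fricative [x]. /b/ is a stop between vowels /i/ and /e/, so it spirantizes to the fricative [v]. /uidoegudikiibeg/ → uizoeguzixiiveg.
Rule 2 (final devoicing): /g/ is a voiced stop in word-final position, so it devoices to [k]. /uizoeguzixiiveg/ → uizoeguzixiivek.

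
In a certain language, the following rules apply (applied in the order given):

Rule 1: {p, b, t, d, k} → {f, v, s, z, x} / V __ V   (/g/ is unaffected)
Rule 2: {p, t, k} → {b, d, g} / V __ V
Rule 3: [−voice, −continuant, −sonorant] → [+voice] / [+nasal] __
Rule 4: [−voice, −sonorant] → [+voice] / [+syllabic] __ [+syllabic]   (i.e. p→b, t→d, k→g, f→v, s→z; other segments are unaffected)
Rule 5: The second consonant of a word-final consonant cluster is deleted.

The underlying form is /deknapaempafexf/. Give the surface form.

Rule 1 (intervocalic spirantization): /p/ is a stop between vowels /a/ and /a/, so it spirantizes to the fricative [f]. /deknapaempafexf/ → deknafaempafexf.
Rule 2 (intervocalic voicing): no segment meets the environment; /deknafaempafexf/ is unchanged.
Rule 3 (post-nasal voicing): /p/ is a voiceless stop immediately after the nasal /m/, so it voices to [b]. /deknafaempafexf/ → deknafaembafexf.
Rule 4 (intervocalic voicing): /f/ is a voiceless obstruent between vowels /a/ and /a/, so it voices to [v]. /f/ is a voiceless obstruent between vowels /a/ and /e/, so it voices to [v]. /deknafaembafexf/ → deknavaembavexf.
Rule 5 (final cluster simplification): /f/ is the second consonant of a word-final cluster /xf/, so it deletes. /deknavaembavexf/ → deknavaembavex.

deknavaembavex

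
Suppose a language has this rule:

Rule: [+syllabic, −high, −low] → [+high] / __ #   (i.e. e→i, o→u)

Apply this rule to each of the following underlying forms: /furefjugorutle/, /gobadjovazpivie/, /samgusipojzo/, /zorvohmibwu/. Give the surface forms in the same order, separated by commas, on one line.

furefjugorutli, gobadjovazpivii, samgusipojzu, zorvohmibwu

/furefjugorutle/: /e/ is a mid vowel in word-final position, so it raises to [i]. → [furefjugorutli].
/gobadjovazpivie/: /e/ is a mid vowel in word-final position, so it raises to [i]. → [gobadjovazpivii].
/samgusipojzo/: /o/ is a mid vowel in word-final position, so it raises to [u]. → [samgusipojzu].
/zorvohmibwu/: the rule's environment is not met; surfaces unchanged as [zorvohmibwu].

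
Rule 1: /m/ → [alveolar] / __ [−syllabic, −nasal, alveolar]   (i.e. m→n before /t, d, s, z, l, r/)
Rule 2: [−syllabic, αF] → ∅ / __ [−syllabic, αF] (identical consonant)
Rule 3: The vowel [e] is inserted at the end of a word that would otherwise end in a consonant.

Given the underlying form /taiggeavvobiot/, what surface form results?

taigeavobiote

Rule 1 (nasal place assimilation): no segment meets the environment; /taiggeavvobiot/ is unchanged.
Rule 2 (degemination): /gg/ is a geminate; the first /g/ deletes. /vv/ is a geminate; the first /v/ deletes. /taiggeavvobiot/ → taigeavobiot.
Rule 3 (final e-epenthesis): the form ends in the consonant /t/, so [e] is inserted word-finally. /taigeavobiot/ → taigeavobiote.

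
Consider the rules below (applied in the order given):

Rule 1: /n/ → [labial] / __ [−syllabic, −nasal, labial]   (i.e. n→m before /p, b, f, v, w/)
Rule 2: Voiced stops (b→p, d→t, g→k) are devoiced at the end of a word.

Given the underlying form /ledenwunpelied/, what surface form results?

ledemwumpeliet

Rule 1 (nasal place assimilation): /n/ precedes the labial consonant /w/, so it assimilates in place to [m]. /n/ precedes the labial consonant /p/, so it assimilates in place to [m]. /ledenwunpelied/ → ledemwumpelied.
Rule 2 (final devoicing): /d/ is a voiced stop in word-final position, so it devoices to [t]. /ledemwumpelied/ → ledemwumpeliet.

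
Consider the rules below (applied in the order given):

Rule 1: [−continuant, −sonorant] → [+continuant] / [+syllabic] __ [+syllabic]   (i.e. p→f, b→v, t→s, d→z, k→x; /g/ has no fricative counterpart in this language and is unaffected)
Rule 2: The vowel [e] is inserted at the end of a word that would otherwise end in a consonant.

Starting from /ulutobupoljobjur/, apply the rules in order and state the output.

ulusovufoljobjure

Rule 1 (intervocalic spirantization): /t/ is a stop between vowels /u/ and /o/, so it spirantizes to the fricative [s]. /b/ is a stop between vowels /o/ and /u/, so it spirantizes to the fricative [v]. /p/ is a stop between vowels /u/ and /o/, so it spirantizes to the fricative [f]. /ulutobupoljobjur/ → ulusovufoljobjur.
Rule 2 (final e-epenthesis): the form ends in the consonant /r/, so [e] is inserted word-finally. /ulusovufoljobjur/ → ulusovufoljobjure.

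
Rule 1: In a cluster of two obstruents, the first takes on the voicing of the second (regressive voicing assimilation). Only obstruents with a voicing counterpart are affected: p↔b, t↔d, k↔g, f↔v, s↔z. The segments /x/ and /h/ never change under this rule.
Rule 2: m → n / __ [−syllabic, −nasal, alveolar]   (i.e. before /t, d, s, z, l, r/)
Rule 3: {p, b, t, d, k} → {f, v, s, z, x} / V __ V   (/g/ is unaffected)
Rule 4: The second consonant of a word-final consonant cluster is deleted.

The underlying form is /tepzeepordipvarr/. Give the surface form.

tebzeefordibvar

Rule 1 (regressive voicing assimilation): /p/ precedes the voiced obstruent /z/, so it voices to [b] by assimilation. /p/ precedes the voiced obstruent /v/, so it voices to [b] by assimilation. /tepzeepordipvarr/ → tebzeepordibvarr.
Rule 2 (nasal place assimilation): no segment meets the environment; /tebzeepordibvarr/ is unchanged.
Rule 3 (intervocalic spirantization): /p/ is a stop between vowels /e/ and /o/, so it spirantizes to the fricative [f]. /tebzeepordibvarr/ → tebzeefordibvarr.
Rule 4 (final cluster simplification): /r/ is the second consonant of a word-final cluster /rr/, so it deletes. /tebzeefordibvarr/ → tebzeefordibvar.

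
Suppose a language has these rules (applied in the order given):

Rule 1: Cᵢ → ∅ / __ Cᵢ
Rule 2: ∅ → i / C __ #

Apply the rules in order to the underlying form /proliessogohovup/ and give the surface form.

proliesogohovupi

Rule 1 (degemination): /ss/ is a geminate; the first /s/ deletes. /proliessogohovup/ → proliesogohovup.
Rule 2 (final i-epenthesis): the form ends in the consonant /p/, so [i] is inserted word-finally. /proliesogohovup/ → proliesogohovupi.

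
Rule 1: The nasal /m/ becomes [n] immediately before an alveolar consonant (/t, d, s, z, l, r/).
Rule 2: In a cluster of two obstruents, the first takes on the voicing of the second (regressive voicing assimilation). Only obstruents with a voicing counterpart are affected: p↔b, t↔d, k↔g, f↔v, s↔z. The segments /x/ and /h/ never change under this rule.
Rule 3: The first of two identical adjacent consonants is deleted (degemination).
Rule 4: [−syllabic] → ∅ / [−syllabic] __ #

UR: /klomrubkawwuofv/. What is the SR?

Rule 1 (nasal place assimilation): /m/ precedes the alveolar consonant /r/, so it assimilates in place to [n]. /klomrubkawwuofv/ → klonrubkawwuofv.
Rule 2 (regressive voicing assimilation): /b/ precedes the voiceless obstruent /k/, so it devoices to [p] by assimilation. /f/ precedes the voiced obstruent /v/, so it voices to [v] by assimilation. /klonrubkawwuofv/ → klonrupkawwuovv.
Rule 3 (degemination): /ww/ is a geminate; the first /w/ deletes. /vv/ is a geminate; the first /v/ deletes. /klonrupkawwuovv/ → klonrupkawuov.
Rule 4 (final cluster simplification): no segment meets the environment; /klonrupkawuov/ is unchanged.

klonrupkawuov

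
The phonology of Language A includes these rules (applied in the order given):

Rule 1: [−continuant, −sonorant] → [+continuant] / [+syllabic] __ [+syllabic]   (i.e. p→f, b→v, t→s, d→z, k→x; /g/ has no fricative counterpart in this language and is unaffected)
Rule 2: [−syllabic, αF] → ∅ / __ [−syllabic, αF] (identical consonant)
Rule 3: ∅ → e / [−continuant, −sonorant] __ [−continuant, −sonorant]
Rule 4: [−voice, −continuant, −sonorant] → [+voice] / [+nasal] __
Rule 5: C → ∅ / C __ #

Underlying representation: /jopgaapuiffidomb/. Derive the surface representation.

Rule 1 (intervocalic spirantization): /p/ is a stop between vowels /a/ and /u/, so it spirantizes to the fricative [f]. /d/ is a stop between vowels /i/ and /o/, so it spirantizes to the fricative [z]. /jopgaapuiffidomb/ → jopgaafuiffizomb.
Rule 2 (degemination): /ff/ is a geminate; the first /f/ deletes. /jopgaafuiffizomb/ → jopgaafuifizomb.
Rule 3 (stop-cluster e-epenthesis): /p/ and /g/ form a stop–stop cluster, so [e] is inserted between them. /jopgaafuifizomb/ → jopegaafuifizomb.
Rule 4 (post-nasal voicing): no segment meets the environment; /jopegaafuifizomb/ is unchanged.
Rule 5 (final cluster simplification): /b/ is the second consonant of a word-final cluster /mb/, so it deletes. /jopegaafuifizomb/ → jopegaafuifizom.

jopegaafuifizom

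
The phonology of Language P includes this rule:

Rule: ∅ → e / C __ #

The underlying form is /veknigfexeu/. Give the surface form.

veknigfexeu

No segment of /veknigfexeu/ meets the structural description of the rule, so the form surfaces unchanged.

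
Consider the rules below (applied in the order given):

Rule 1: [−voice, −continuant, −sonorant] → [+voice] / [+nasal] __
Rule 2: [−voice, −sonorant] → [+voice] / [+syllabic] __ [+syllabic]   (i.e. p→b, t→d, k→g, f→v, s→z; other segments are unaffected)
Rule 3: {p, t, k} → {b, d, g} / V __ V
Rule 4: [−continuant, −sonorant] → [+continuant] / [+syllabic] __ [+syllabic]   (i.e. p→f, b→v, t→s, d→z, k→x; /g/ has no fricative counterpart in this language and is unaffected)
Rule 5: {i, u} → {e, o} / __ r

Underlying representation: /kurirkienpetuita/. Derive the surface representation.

korerkienbezuiza

Rule 1 (post-nasal voicing): /p/ is a voiceless stop immediately after the nasal /n/, so it voices to [b]. /kurirkienpetuita/ → kurirkienbetuita.
Rule 2 (intervocalic voicing): /t/ is a voiceless obstruent between vowels /e/ and /u/, so it voices to [d]. /t/ is a voiceless obstruent between vowels /i/ and /a/, so it voices to [d]. /kurirkienbetuita/ → kurirkienbeduida.
Rule 3 (intervocalic voicing): no segment meets the environment; /kurirkienbeduida/ is unchanged.
Rule 4 (intervocalic spirantization): /d/ is a stop between vowels /e/ and /u/, so it spirantizes to the fricative [z]. /d/ is a stop between vowels /i/ and /a/, so it spirantizes to the fricative [z]. /kurirkienbeduida/ → kurirkienbezuiza.
Rule 5 (pre-rhotic lowering): /u/ is a high vowel immediately before /r/, so it lowers to [o]. /i/ is a high vowel immediately before /r/, so it lowers to [e]. /kurirkienbezuiza/ → korerkienbezuiza.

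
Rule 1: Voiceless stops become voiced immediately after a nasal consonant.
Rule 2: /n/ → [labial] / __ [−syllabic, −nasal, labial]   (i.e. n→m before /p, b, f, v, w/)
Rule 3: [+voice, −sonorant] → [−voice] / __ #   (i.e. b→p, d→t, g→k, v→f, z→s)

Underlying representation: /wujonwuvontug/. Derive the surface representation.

Rule 1 (post-nasal voicing): /t/ is a voiceless stop immediately after the nasal /n/, so it voices to [d]. /wujonwuvontug/ → wujonwuvondug.
Rule 2 (nasal place assimilation): /n/ precedes the labial consonant /w/, so it assimilates in place to [m]. /wujonwuvondug/ → wujomwuvondug.
Rule 3 (final devoicing): /g/ is a voiced obstruent in word-final position, so it devoices to [k]. /wujomwuvondug/ → wujomwuvonduk.

wujomwuvonduk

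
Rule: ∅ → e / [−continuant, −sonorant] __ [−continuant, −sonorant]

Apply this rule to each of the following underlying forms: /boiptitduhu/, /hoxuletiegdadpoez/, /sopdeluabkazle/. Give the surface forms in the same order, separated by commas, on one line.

boipetiteduhu, hoxuletiegedadepoez, sopedeluabekazle

/boiptitduhu/: /p/ and /t/ form a stop–stop cluster, so [e] is inserted between them. /t/ and /d/ form a stop–stop cluster, so [e] is inserted between them. → [boipetiteduhu].
/hoxuletiegdadpoez/: /g/ and /d/ form a stop–stop cluster, so [e] is inserted between them. /d/ and /p/ form a stop–stop cluster, so [e] is inserted between them. → [hoxuletiegedadepoez].
/sopdeluabkazle/: /p/ and /d/ form a stop–stop cluster, so [e] is inserted between them. /b/ and /k/ form a stop–stop cluster, so [e] is inserted between them. → [sopedeluabekazle].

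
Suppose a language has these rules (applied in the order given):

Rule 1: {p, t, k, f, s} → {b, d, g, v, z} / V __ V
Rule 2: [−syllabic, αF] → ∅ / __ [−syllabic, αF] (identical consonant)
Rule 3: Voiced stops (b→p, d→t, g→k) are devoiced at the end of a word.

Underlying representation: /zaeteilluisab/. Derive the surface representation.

Rule 1 (intervocalic voicing): /t/ is a voiceless obstruent between vowels /e/ and /e/, so it voices to [d]. /s/ is a voiceless obstruent between vowels /i/ and /a/, so it voices to [z]. /zaeteilluisab/ → zaedeilluizab.
Rule 2 (degemination): /ll/ is a geminate; the first /l/ deletes. /zaedeilluizab/ → zaedeiluizab.
Rule 3 (final devoicing): /b/ is a voiced stop in word-final position, so it devoices to [p]. /zaedeiluizab/ → zaedeiluizap.

zaedeiluizap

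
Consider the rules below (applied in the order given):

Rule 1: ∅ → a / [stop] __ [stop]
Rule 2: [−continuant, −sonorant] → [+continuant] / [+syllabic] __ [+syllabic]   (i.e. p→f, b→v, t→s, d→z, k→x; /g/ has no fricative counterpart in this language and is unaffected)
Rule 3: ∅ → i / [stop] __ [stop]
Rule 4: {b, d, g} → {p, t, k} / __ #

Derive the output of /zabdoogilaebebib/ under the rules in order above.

Rule 1 (stop-cluster a-epenthesis): /b/ and /d/ form a stop–stop cluster, so [a] is inserted between them. /zabdoogilaebebib/ → zabadoogilaebebib.
Rule 2 (intervocalic spirantization): /b/ is a stop between vowels /a/ and /a/, so it spirantizes to the fricative [v]. /d/ is a stop between vowels /a/ and /o/, so it spirantizes to the fricative [z]. /b/ is a stop between vowels /e/ and /e/, so it spirantizes to the fricative [v]. /b/ is a stop between vowels /e/ and /i/, so it spirantizes to the fricative [v]. /zabadoogilaebebib/ → zavazoogilaevevib.
Rule 3 (stop-cluster i-epenthesis): no segment meets the environment; /zavazoogilaevevib/ is unchanged.
Rule 4 (final devoicing): /b/ is a voiced stop in word-final position, so it devoices to [p]. /zavazoogilaevevib/ → zavazoogilaevevip.

zavazoogilaevevip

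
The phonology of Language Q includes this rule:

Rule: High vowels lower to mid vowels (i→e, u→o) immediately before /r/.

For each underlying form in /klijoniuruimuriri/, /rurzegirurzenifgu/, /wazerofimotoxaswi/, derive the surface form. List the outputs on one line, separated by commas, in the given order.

klijonioruimoreri, rorzegerorzenifgu, wazerofimotoxaswi

/klijoniuruimuriri/: /u/ is a high vowel immediately before /r/, so it lowers to [o]. /u/ is a high vowel immediately before /r/, so it lowers to [o]. /i/ is a high vowel immediately before /r/, so it lowers to [e]. → [klijonioruimoreri].
/rurzegirurzenifgu/: /u/ is a high vowel immediately before /r/, so it lowers to [o]. /i/ is a high vowel immediately before /r/, so it lowers to [e]. /u/ is a high vowel immediately before /r/, so it lowers to [o]. → [rorzegerorzenifgu].
/wazerofimotoxaswi/: the rule's environment is not met; surfaces unchanged as [wazerofimotoxaswi].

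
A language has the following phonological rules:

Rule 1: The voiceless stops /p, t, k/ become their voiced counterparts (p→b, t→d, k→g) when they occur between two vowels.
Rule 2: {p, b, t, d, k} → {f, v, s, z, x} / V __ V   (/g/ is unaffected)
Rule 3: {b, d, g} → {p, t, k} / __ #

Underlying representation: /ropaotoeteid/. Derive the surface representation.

Rule 1 (intervocalic voicing): /p/ is a voiceless stop between vowels /o/ and /a/, so it voices to [b]. /t/ is a voiceless stop between vowels /o/ and /o/, so it voices to [d]. /t/ is a voiceless stop between vowels /e/ and /e/, so it voices to [d]. /ropaotoeteid/ → robaodoedeid.
Rule 2 (intervocalic spirantization): /b/ is a stop between vowels /o/ and /a/, so it spirantizes to the fricative [v]. /d/ is a stop between vowels /o/ and /o/, so it spirantizes to the fricative [z]. /d/ is a stop between vowels /e/ and /e/, so it spirantizes to the fricative [z]. /robaodoedeid/ → rovaozoezeid.
Rule 3 (final devoicing): /d/ is a voiced stop in word-final position, so it devoices to [t]. /rovaozoezeid/ → rovaozoezeit.

rovaozoezeit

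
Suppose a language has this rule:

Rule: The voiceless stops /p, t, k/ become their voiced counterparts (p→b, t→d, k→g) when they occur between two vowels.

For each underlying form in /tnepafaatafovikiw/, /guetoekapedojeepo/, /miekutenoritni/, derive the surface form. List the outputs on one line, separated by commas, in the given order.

tnebafaadafovigiw, guedoegabedojeebo, miegudenoritni

/tnepafaatafovikiw/: /p/ is a voiceless stop between vowels /e/ and /a/, so it voices to [b]. /t/ is a voiceless stop between vowels /a/ and /a/, so it voices to [d]. /k/ is a voiceless stop between vowels /i/ and /i/, so it voices to [g]. → [tnebafaadafovigiw].
/guetoekapedojeepo/: /t/ is a voiceless stop between vowels /e/ and /o/, so it voices to [d]. /k/ is a voiceless stop between vowels /e/ and /a/, so it voices to [g]. /p/ is a voiceless stop between vowels /a/ and /e/, so it voices to [b]. /p/ is a voiceless stop between vowels /e/ and /o/, so it voices to [b]. → [guedoegabedojeebo].
/miekutenoritni/: /k/ is a voiceless stop between vowels /e/ and /u/, so it voices to [g]. /t/ is a voiceless stop between vowels /u/ and /e/, so it voices to [d]. → [miegudenoritni].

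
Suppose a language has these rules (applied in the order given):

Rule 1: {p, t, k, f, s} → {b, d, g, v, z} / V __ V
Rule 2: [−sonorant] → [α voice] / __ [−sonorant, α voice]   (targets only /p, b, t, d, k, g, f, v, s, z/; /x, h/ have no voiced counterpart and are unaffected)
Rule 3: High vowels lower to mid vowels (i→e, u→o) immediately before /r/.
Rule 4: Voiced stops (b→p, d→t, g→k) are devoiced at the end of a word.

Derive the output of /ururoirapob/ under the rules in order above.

Rule 1 (intervocalic voicing): /p/ is a voiceless obstruent between vowels /a/ and /o/, so it voices to [b]. /ururoirapob/ → ururoirabob.
Rule 2 (regressive voicing assimilation): no segment meets the environment; /ururoirabob/ is unchanged.
Rule 3 (pre-rhotic lowering): /u/ is a high vowel immediately before /r/, so it lowers to [o]. /u/ is a high vowel immediately before /r/, so it lowers to [o]. /i/ is a high vowel immediately before /r/, so it lowers to [e]. /ururoirabob/ → ororoerabob.
Rule 4 (final devoicing): /b/ is a voiced stop in word-final position, so it devoices to [p]. /ororoerabob/ → ororoerabop.

ororoerabop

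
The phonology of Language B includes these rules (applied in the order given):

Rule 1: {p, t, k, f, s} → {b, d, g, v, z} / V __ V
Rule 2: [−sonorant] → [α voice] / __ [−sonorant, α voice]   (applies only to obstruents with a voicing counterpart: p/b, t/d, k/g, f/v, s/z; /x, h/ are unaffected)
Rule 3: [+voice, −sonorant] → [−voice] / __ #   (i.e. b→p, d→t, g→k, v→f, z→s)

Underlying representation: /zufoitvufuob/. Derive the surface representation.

zuvoidvuvuop

Rule 1 (intervocalic voicing): /f/ is a voiceless obstruent between vowels /u/ and /o/, so it voices to [v]. /f/ is a voiceless obstruent between vowels /u/ and /u/, so it voices to [v]. /zufoitvufuob/ → zuvoitvuvuob.
Rule 2 (regressive voicing assimilation): /t/ precedes the voiced obstruent /v/, so it voices to [d] by assimilation. /zuvoitvuvuob/ → zuvoidvuvuob.
Rule 3 (final devoicing): /b/ is a voiced obstruent in word-final position, so it devoices to [p]. /zuvoidvuvuob/ → zuvoidvuvuop.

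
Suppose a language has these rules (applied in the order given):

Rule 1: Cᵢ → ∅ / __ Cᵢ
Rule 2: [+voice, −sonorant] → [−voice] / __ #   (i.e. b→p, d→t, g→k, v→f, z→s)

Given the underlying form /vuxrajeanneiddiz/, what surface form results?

vuxrajeaneidis

Rule 1 (degemination): /nn/ is a geminate; the first /n/ deletes. /dd/ is a geminate; the first /d/ deletes. /vuxrajeanneiddiz/ → vuxrajeaneidiz.
Rule 2 (final devoicing): /z/ is a voiced obstruent in word-final position, so it devoices to [s]. /vuxrajeaneidiz/ → vuxrajeaneidis.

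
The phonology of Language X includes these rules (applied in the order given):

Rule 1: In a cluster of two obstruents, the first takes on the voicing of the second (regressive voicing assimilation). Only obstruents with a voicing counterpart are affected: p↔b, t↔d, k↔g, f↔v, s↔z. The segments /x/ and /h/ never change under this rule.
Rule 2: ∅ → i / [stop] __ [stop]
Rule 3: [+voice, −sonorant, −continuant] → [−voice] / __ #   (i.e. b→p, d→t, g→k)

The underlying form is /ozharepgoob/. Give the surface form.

osharebigoop

Rule 1 (regressive voicing assimilation): /z/ precedes the voiceless obstruent /h/, so it devoices to [s] by assimilation. /p/ precedes the voiced obstruent /g/, so it voices to [b] by assimilation. /ozharepgoob/ → osharebgoob.
Rule 2 (stop-cluster i-epenthesis): /b/ and /g/ form a stop–stop cluster, so [i] is inserted between them. /osharebgoob/ → osharebigoob.
Rule 3 (final devoicing): /b/ is a voiced stop in word-final position, so it devoices to [p]. /osharebigoob/ → osharebigoop.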